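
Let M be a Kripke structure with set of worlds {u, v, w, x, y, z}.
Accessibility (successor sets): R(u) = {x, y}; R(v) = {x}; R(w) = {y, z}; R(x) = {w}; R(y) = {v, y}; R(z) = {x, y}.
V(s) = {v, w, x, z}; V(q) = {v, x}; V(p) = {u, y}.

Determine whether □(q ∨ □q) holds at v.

At v: □(q ∨ □q) requires q ∨ □q at every successor {x}.
    At x: q is true, □q is false, so q ∨ □q is true.
      At x: □q requires q at every successor {w}.
        q fails at w, so □q is false at x.
So □(q ∨ □q) is true at v.

Yes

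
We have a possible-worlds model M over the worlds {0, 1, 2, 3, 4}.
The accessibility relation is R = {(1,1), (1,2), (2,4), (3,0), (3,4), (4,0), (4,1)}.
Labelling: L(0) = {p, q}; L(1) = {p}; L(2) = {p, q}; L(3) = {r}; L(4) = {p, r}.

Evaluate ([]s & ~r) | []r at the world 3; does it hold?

No

At 3: []s & ~r is false, []r is false, so ([]s & ~r) | []r is false.
  At 3: []s is false, ~r is false, so []s & ~r is false.
    At 3: []s requires s at every successor {0, 4}.
      s fails at 0, so []s is false at 3.
  At 3: []r requires r at every successor {0, 4}.
    r fails at 0, so []r is false at 3.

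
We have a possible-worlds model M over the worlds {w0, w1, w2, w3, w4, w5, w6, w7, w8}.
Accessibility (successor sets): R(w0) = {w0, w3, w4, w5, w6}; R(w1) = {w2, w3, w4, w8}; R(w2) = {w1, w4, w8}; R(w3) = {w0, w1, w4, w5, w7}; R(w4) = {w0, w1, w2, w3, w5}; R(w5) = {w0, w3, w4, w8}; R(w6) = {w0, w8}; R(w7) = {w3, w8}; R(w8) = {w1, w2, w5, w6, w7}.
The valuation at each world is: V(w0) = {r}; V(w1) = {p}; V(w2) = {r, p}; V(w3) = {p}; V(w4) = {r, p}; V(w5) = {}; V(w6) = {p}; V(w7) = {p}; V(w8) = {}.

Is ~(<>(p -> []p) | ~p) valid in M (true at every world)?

No

Recall that []ψ holds at a world iff ψ holds at every accessible world, and <>ψ holds iff ψ holds at some accessible world.
Let φ = ~(<>(p -> []p) | ~p). Evaluate φ at each world:
  w0 (successors {w0, w3, w4, w5, w6}): φ is false.
  w1 (successors {w2, w3, w4, w8}): φ is false.
  w2 (successors {w1, w4, w8}): φ is false.
  w3 (successors {w0, w1, w4, w5, w7}): φ is false.
  w4 (successors {w0, w1, w2, w3, w5}): φ is false.
  w5 (successors {w0, w3, w4, w8}): φ is false.
  w6 (successors {w0, w8}): φ is false.
  w7 (successors {w3, w8}): φ is false.
  w8 (successors {w1, w2, w5, w6, w7}): φ is false.
Detail at w0 (counterexample):
  At w0: <>(p -> []p) | ~p is true, so ~(<>(p -> []p) | ~p) is false.
    At w0: <>(p -> []p) is true, ~p is true, so <>(p -> []p) | ~p is true.
      At w0: <>(p -> []p) requires p -> []p at some successor in {w0, w3, w4, w5, w6}.
        p -> []p holds at w0, so <>(p -> []p) is true at w0.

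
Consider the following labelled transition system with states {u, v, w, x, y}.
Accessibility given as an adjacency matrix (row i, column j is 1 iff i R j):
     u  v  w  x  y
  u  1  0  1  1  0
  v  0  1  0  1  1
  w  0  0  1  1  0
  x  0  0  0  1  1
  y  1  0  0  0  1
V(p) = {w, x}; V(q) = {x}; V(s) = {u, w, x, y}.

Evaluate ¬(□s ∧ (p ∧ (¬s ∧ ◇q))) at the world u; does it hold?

Recall that □ψ holds at a world iff ψ holds at every accessible world, and ◇ψ holds iff ψ holds at some accessible world.
At u: □s ∧ (p ∧ (¬s ∧ ◇q)) is false, so ¬(□s ∧ (p ∧ (¬s ∧ ◇q))) is true.
  At u: □s is true, p ∧ (¬s ∧ ◇q) is false, so □s ∧ (p ∧ (¬s ∧ ◇q)) is false.
    At u: □s requires s at every successor {u, w, x}.
      At u: s is true.
      At w: s is true.
      At x: s is true.
    So □s is true at u.
    At u: p is false, ¬s ∧ ◇q is false, so p ∧ (¬s ∧ ◇q) is false.
      At u: ¬s is false, ◇q is true, so ¬s ∧ ◇q is false.

Yes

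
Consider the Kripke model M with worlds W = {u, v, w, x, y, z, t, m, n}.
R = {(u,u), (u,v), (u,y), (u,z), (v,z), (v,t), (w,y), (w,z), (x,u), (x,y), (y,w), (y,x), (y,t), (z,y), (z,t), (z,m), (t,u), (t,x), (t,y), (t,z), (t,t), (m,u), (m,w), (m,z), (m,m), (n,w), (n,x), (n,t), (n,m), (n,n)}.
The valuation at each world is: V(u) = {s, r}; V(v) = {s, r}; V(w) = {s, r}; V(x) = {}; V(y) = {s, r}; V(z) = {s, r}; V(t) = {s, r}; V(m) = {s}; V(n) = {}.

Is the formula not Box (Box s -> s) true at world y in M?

At y: Box (Box s -> s) is false, so not Box (Box s -> s) is true.
  At y: Box (Box s -> s) requires Box s -> s at every successor {w, x, t}.
    Box s -> s fails at x, so Box (Box s -> s) is false at y.
      At x: Box s is true, s is false, so Box s -> s is false.

Yes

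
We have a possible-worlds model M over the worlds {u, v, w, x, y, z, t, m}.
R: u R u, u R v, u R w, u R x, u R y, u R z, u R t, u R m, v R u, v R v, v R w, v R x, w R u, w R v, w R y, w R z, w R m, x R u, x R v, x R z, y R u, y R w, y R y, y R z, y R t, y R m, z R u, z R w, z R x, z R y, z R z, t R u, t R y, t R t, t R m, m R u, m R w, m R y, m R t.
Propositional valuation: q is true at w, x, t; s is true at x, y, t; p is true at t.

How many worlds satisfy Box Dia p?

1

Recall that Box ψ holds at a world iff ψ holds at every accessible world, and Dia ψ holds iff ψ holds at some accessible world.
Let φ = Box Dia p. Evaluate φ at each world:
  u (successors {u, v, w, x, y, z, t, m}): φ is false.
  v (successors {u, v, w, x}): φ is false.
  w (successors {u, v, y, z, m}): φ is false.
  x (successors {u, v, z}): φ is false.
  y (successors {u, w, y, z, t, m}): φ is false.
  z (successors {u, w, x, y, z}): φ is false.
  t (successors {u, y, t, m}): φ is true.
  m (successors {u, w, y, t}): φ is false.
For instance, at v:
  At v: Box Dia p requires Dia p at every successor {u, v, w, x}.
    Dia p fails at v, so Box Dia p is false at v.
      At v: Dia p requires p at some successor in {u, v, w, x}.
        At u: p is false.
        At v: p is false.
        At w: p is false.
        At x: p is false.
      So Dia p is false at v.
Satisfying worlds: {t}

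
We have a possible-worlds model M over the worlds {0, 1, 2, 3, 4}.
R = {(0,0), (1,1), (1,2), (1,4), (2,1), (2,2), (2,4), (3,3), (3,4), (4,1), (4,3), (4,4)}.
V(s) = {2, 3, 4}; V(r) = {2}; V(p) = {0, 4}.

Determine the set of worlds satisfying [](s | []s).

3

Recall that []ψ holds at a world iff ψ holds at every accessible world, and <>ψ holds iff ψ holds at some accessible world.
Let φ = [](s | []s). Evaluate φ at each world:
  0 (successors {0}): φ is false.
  1 (successors {1, 2, 4}): φ is false.
  2 (successors {1, 2, 4}): φ is false.
  3 (successors {3, 4}): φ is true.
  4 (successors {1, 3, 4}): φ is false.
For instance, at 1:
  At 1: [](s | []s) requires s | []s at every successor {1, 2, 4}.
    s | []s fails at 1, so [](s | []s) is false at 1.
      At 1: s is false, []s is false, so s | []s is false.
Satisfying worlds: {3}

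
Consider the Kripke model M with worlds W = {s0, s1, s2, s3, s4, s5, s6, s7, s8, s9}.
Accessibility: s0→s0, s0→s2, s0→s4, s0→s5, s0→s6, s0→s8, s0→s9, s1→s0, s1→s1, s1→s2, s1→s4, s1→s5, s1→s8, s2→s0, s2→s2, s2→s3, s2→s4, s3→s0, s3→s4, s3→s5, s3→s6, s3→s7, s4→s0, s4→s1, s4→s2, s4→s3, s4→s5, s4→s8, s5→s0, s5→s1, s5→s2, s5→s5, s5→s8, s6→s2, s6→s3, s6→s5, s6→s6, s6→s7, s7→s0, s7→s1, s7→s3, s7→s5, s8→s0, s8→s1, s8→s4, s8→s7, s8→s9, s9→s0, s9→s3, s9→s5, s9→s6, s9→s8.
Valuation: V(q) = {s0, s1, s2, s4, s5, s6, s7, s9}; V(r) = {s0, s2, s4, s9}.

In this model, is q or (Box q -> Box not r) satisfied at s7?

At s7: q is true, Box q -> Box not r is true, so q or (Box q -> Box not r) is true.
  At s7: Box q is false, Box not r is false, so Box q -> Box not r is true.
    At s7: Box q requires q at every successor {s0, s1, s3, s5}.
      q fails at s3, so Box q is false at s7.
    At s7: Box not r requires not r at every successor {s0, s1, s3, s5}.
      not r fails at s0, so Box not r is false at s7.

Yes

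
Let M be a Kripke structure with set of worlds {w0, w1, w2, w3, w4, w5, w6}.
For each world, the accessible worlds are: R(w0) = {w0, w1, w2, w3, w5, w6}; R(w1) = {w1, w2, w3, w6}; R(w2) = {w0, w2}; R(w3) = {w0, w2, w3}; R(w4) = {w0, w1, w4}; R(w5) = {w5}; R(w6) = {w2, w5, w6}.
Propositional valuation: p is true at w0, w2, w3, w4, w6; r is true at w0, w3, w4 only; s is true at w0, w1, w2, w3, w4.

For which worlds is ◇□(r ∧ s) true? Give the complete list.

none

Recall that □ψ holds at a world iff ψ holds at every accessible world, and ◇ψ holds iff ψ holds at some accessible world.
Let φ = ◇□(r ∧ s). Evaluate φ at each world:
  w0 (successors {w0, w1, w2, w3, w5, w6}): φ is false.
  w1 (successors {w1, w2, w3, w6}): φ is false.
  w2 (successors {w0, w2}): φ is false.
  w3 (successors {w0, w2, w3}): φ is false.
  w4 (successors {w0, w1, w4}): φ is false.
  w5 (successors {w5}): φ is false.
  w6 (successors {w2, w5, w6}): φ is false.
For instance, at w0:
  At w0: ◇□(r ∧ s) requires □(r ∧ s) at some successor in {w0, w1, w2, w3, w5, w6}.
    At w0: □(r ∧ s) is false.
    At w1: □(r ∧ s) is false.
    At w2: □(r ∧ s) is false.
    At w3: □(r ∧ s) is false.
    At w5: □(r ∧ s) is false.
    At w6: □(r ∧ s) is false.
  So ◇□(r ∧ s) is false at w0.
Satisfying worlds: none.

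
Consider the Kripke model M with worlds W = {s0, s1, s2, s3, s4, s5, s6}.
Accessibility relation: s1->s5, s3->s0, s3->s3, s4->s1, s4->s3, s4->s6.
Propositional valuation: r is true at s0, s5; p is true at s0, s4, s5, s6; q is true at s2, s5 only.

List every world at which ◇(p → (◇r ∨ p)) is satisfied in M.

Recall that ◇ψ holds at a world iff ψ holds at some accessible world.
Let φ = ◇(p → (◇r ∨ p)). Evaluate φ at each world:
  s0 (successors ∅): φ is false.
  s1 (successors {s5}): φ is true.
  s2 (successors ∅): φ is false.
  s3 (successors {s0, s3}): φ is true.
  s4 (successors {s1, s3, s6}): φ is true.
  s5 (successors ∅): φ is false.
  s6 (successors ∅): φ is false.
For instance, at s4:
  At s4: ◇(p → (◇r ∨ p)) requires p → (◇r ∨ p) at some successor in {s1, s3, s6}.
    p → (◇r ∨ p) holds at s1, so ◇(p → (◇r ∨ p)) is true at s4.
      At s1: p is false, ◇r ∨ p is true, so p → (◇r ∨ p) is true.
Satisfying worlds: {s1, s3, s4}

s1, s3, s4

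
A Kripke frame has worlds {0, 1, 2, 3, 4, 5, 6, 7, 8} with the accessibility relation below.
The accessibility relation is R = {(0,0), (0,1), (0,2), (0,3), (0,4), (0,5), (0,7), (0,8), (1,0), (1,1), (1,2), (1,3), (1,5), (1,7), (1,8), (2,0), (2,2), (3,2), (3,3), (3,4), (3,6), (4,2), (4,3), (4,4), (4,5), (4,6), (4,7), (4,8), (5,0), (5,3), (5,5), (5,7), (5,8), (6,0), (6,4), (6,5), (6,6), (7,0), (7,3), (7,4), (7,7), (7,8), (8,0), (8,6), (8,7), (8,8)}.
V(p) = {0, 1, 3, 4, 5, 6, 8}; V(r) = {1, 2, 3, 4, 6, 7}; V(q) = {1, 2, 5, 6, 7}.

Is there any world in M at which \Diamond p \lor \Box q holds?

Recall that \Box ψ holds at a world iff ψ holds at every accessible world, and \Diamond ψ holds iff ψ holds at some accessible world.
Let φ = \Diamond p \lor \Box q. Evaluate φ at each world:
  0 (successors {0, 1, 2, 3, 4, 5, 7, 8}): φ is true.
  1 (successors {0, 1, 2, 3, 5, 7, 8}): φ is true.
  2 (successors {0, 2}): φ is true.
  3 (successors {2, 3, 4, 6}): φ is true.
  4 (successors {2, 3, 4, 5, 6, 7, 8}): φ is true.
  5 (successors {0, 3, 5, 7, 8}): φ is true.
  6 (successors {0, 4, 5, 6}): φ is true.
  7 (successors {0, 3, 4, 7, 8}): φ is true.
  8 (successors {0, 6, 7, 8}): φ is true.
Detail at 0 (witness):
  At 0: \Diamond p is true, \Box q is false, so \Diamond p \lor \Box q is true.
    At 0: \Diamond p requires p at some successor in {0, 1, 2, 3, 4, 5, 7, 8}.
      p holds at 0, so \Diamond p is true at 0.
    At 0: \Box q requires q at every successor {0, 1, 2, 3, 4, 5, 7, 8}.
      q fails at 0, so \Box q is false at 0.

Yes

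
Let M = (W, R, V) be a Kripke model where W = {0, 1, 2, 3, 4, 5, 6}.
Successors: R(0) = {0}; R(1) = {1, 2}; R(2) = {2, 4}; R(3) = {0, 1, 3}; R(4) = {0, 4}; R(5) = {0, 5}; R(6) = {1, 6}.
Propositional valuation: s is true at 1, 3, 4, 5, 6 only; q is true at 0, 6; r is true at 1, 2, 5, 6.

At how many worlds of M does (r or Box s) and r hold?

Let φ = (r or Box s) and r. Evaluate φ at each world:
  0 (successors {0}): φ is false.
  1 (successors {1, 2}): φ is true.
  2 (successors {2, 4}): φ is true.
  3 (successors {0, 1, 3}): φ is false.
  4 (successors {0, 4}): φ is false.
  5 (successors {0, 5}): φ is true.
  6 (successors {1, 6}): φ is true.
For instance, at 2:
  At 2: r or Box s is true, r is true, so (r or Box s) and r is true.
    At 2: r is true, Box s is false, so r or Box s is true.
      At 2: Box s requires s at every successor {2, 4}.
        s fails at 2, so Box s is false at 2.
Satisfying worlds: {1, 2, 5, 6}

4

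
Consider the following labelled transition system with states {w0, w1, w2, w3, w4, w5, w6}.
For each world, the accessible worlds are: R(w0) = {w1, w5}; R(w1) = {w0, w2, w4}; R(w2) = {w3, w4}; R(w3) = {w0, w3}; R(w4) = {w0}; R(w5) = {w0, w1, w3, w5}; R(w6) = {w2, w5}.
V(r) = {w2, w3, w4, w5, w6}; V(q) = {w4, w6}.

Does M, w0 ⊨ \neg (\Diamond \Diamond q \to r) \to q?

No

Recall that \Diamond ψ holds at a world iff ψ holds at some accessible world.
At w0: \neg (\Diamond \Diamond q \to r) is true, q is false, so \neg (\Diamond \Diamond q \to r) \to q is false.
  At w0: \Diamond \Diamond q \to r is false, so \neg (\Diamond \Diamond q \to r) is true.
    At w0: \Diamond \Diamond q is true, r is false, so \Diamond \Diamond q \to r is false.
      At w0: \Diamond \Diamond q requires \Diamond q at some successor in {w1, w5}.
        \Diamond q holds at w1, so \Diamond \Diamond q is true at w0.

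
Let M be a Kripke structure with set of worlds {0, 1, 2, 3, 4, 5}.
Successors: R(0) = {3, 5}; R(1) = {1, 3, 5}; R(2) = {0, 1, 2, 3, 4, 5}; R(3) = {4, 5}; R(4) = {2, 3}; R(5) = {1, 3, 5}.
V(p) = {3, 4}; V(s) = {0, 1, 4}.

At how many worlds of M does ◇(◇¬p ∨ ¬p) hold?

6

Recall that ◇ψ holds at a world iff ψ holds at some accessible world.
Let φ = ◇(◇¬p ∨ ¬p). Evaluate φ at each world:
  0 (successors {3, 5}): φ is true.
  1 (successors {1, 3, 5}): φ is true.
  2 (successors {0, 1, 2, 3, 4, 5}): φ is true.
  3 (successors {4, 5}): φ is true.
  4 (successors {2, 3}): φ is true.
  5 (successors {1, 3, 5}): φ is true.
For instance, at 2:
  At 2: ◇(◇¬p ∨ ¬p) requires ◇¬p ∨ ¬p at some successor in {0, 1, 2, 3, 4, 5}.
    ◇¬p ∨ ¬p holds at 0, so ◇(◇¬p ∨ ¬p) is true at 2.
      At 0: ◇¬p is true, ¬p is true, so ◇¬p ∨ ¬p is true.
Satisfying worlds: {0, 1, 2, 3, 4, 5}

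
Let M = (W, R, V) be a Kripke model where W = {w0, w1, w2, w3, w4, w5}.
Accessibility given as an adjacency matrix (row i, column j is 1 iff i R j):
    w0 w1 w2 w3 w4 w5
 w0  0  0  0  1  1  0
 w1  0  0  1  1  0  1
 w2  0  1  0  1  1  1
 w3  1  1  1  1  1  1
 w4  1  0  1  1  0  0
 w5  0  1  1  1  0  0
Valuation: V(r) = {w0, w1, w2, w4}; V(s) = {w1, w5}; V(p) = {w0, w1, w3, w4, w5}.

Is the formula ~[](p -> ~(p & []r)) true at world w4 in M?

At w4: [](p -> ~(p & []r)) is true, so ~[](p -> ~(p & []r)) is false.
  At w4: [](p -> ~(p & []r)) requires p -> ~(p & []r) at every successor {w0, w2, w3}.
      At w0: p is true, ~(p & []r) is true, so p -> ~(p & []r) is true.
      At w2: p is false, ~(p & []r) is true, so p -> ~(p & []r) is true.
      At w3: p is true, ~(p & []r) is true, so p -> ~(p & []r) is true.
  So [](p -> ~(p & []r)) is true at w4.

No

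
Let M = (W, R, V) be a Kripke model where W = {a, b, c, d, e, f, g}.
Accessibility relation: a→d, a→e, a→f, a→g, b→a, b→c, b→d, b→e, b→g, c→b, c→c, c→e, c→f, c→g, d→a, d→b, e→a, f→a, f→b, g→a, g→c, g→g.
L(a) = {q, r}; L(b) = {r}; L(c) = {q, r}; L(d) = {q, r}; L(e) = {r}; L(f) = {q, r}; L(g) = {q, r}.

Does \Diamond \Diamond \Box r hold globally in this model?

Recall that \Box ψ holds at a world iff ψ holds at every accessible world, and \Diamond ψ holds iff ψ holds at some accessible world.
Let φ = \Diamond \Diamond \Box r. Evaluate φ at each world:
  a (successors {d, e, f, g}): φ is true.
  b (successors {a, c, d, e, g}): φ is true.
  c (successors {b, c, e, f, g}): φ is true.
  d (successors {a, b}): φ is true.
  e (successors {a}): φ is true.
  f (successors {a, b}): φ is true.
  g (successors {a, c, g}): φ is true.
For instance, at b:
  At b: \Diamond \Diamond \Box r requires \Diamond \Box r at some successor in {a, c, d, e, g}.
    \Diamond \Box r holds at a, so \Diamond \Diamond \Box r is true at b.
      At a: \Diamond \Box r requires \Box r at some successor in {d, e, f, g}.
        \Box r holds at d, so \Diamond \Box r is true at a.

Yes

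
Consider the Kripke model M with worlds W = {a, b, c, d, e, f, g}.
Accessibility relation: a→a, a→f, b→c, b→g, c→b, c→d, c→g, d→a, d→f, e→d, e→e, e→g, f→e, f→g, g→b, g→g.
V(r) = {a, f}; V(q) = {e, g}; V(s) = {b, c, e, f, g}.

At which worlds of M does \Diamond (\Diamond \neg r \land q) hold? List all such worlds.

b, c, e, f, g

Let φ = \Diamond (\Diamond \neg r \land q). Evaluate φ at each world:
  a (successors {a, f}): φ is false.
  b (successors {c, g}): φ is true.
  c (successors {b, d, g}): φ is true.
  d (successors {a, f}): φ is false.
  e (successors {d, e, g}): φ is true.
  f (successors {e, g}): φ is true.
  g (successors {b, g}): φ is true.
For instance, at d:
  At d: \Diamond (\Diamond \neg r \land q) requires \Diamond \neg r \land q at some successor in {a, f}.
    At a: \Diamond \neg r \land q is false.
    At f: \Diamond \neg r \land q is false.
  So \Diamond (\Diamond \neg r \land q) is false at d.
Satisfying worlds: {b, c, e, f, g}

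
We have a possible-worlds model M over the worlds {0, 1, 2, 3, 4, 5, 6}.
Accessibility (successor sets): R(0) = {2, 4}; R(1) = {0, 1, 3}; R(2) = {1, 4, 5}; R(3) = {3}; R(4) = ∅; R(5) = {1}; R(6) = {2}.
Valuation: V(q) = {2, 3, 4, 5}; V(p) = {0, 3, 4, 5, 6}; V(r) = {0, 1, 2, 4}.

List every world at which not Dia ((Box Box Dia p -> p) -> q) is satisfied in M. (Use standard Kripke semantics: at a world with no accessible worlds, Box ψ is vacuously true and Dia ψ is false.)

Let φ = not Dia ((Box Box Dia p -> p) -> q). Evaluate φ at each world:
  0 (successors {2, 4}): φ is false.
  1 (successors {0, 1, 3}): φ is false.
  2 (successors {1, 4, 5}): φ is false.
  3 (successors {3}): φ is false.
  4 (successors ∅): φ is true.
  5 (successors {1}): φ is true.
  6 (successors {2}): φ is false.
For instance, at 3:
  At 3: Dia ((Box Box Dia p -> p) -> q) is true, so not Dia ((Box Box Dia p -> p) -> q) is false.
    At 3: Dia ((Box Box Dia p -> p) -> q) requires (Box Box Dia p -> p) -> q at some successor in {3}.
      (Box Box Dia p -> p) -> q holds at 3, so Dia ((Box Box Dia p -> p) -> q) is true at 3.
Satisfying worlds: {4, 5}

4, 5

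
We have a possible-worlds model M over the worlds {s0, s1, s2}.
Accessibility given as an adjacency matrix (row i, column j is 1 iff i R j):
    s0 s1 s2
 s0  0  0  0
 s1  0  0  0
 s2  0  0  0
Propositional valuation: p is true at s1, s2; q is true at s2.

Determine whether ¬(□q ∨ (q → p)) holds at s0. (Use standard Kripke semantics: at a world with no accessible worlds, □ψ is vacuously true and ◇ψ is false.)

At s0: □q ∨ (q → p) is true, so ¬(□q ∨ (q → p)) is false.
  At s0: □q is true, q → p is true, so □q ∨ (q → p) is true.
    At s0: no accessible worlds, so □q holds vacuously.

No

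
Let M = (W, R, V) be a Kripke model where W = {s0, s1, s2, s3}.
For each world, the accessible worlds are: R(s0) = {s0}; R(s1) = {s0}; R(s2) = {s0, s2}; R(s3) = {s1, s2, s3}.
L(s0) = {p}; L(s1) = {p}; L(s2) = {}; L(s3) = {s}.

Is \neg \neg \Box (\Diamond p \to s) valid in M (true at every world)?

Let φ = \neg \neg \Box (\Diamond p \to s). Evaluate φ at each world:
  s0 (successors {s0}): φ is false.
  s1 (successors {s0}): φ is false.
  s2 (successors {s0, s2}): φ is false.
  s3 (successors {s1, s2, s3}): φ is false.
Detail at s0 (counterexample):
  At s0: \neg \Box (\Diamond p \to s) is true, so \neg \neg \Box (\Diamond p \to s) is false.
    At s0: \Box (\Diamond p \to s) is false, so \neg \Box (\Diamond p \to s) is true.
      At s0: \Box (\Diamond p \to s) requires \Diamond p \to s at every successor {s0}.
        \Diamond p \to s fails at s0, so \Box (\Diamond p \to s) is false at s0.

No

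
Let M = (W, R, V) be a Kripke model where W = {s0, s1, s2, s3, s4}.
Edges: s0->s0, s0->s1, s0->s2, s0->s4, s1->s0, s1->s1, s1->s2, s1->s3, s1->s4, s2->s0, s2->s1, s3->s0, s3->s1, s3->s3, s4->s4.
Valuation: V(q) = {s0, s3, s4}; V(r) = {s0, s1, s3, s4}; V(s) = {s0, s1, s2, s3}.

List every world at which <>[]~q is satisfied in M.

none

Let φ = <>[]~q. Evaluate φ at each world:
  s0 (successors {s0, s1, s2, s4}): φ is false.
  s1 (successors {s0, s1, s2, s3, s4}): φ is false.
  s2 (successors {s0, s1}): φ is false.
  s3 (successors {s0, s1, s3}): φ is false.
  s4 (successors {s4}): φ is false.
For instance, at s2:
  At s2: <>[]~q requires []~q at some successor in {s0, s1}.
    At s0: []~q is false.
    At s1: []~q is false.
  So <>[]~q is false at s2.
Satisfying worlds: none.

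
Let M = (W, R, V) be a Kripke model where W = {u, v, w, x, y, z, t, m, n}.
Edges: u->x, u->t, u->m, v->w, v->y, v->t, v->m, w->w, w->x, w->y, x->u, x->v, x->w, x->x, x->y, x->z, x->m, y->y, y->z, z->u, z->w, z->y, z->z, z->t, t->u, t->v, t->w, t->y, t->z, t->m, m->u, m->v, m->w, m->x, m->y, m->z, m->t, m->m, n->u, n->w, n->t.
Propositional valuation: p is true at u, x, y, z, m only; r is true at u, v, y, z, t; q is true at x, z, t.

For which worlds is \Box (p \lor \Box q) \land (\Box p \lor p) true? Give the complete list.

Let φ = \Box (p \lor \Box q) \land (\Box p \lor p). Evaluate φ at each world:
  u (successors {x, t, m}): φ is false.
  v (successors {w, y, t, m}): φ is false.
  w (successors {w, x, y}): φ is false.
  x (successors {u, v, w, x, y, z, m}): φ is false.
  y (successors {y, z}): φ is true.
  z (successors {u, w, y, z, t}): φ is false.
  t (successors {u, v, w, y, z, m}): φ is false.
  m (successors {u, v, w, x, y, z, t, m}): φ is false.
  n (successors {u, w, t}): φ is false.
For instance, at y:
  At y: \Box (p \lor \Box q) is true, \Box p \lor p is true, so \Box (p \lor \Box q) \land (\Box p \lor p) is true.
    At y: \Box (p \lor \Box q) requires p \lor \Box q at every successor {y, z}.
      At y: p \lor \Box q is true.
      At z: p \lor \Box q is true.
    So \Box (p \lor \Box q) is true at y.
    At y: \Box p is true, p is true, so \Box p \lor p is true.
      At y: \Box p requires p at every successor {y, z}.
        At y: p is true.
        At z: p is true.
      So \Box p is true at y.
Satisfying worlds: {y}

y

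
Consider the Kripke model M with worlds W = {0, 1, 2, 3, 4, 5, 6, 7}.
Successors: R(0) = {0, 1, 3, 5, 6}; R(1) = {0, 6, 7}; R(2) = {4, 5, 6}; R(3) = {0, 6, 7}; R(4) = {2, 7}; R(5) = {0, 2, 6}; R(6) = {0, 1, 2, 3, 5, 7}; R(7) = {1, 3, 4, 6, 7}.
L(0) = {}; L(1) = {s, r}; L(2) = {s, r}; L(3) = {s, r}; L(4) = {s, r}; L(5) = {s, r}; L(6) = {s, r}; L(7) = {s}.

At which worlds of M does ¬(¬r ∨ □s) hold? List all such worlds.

1, 3, 5, 6

Let φ = ¬(¬r ∨ □s). Evaluate φ at each world:
  0 (successors {0, 1, 3, 5, 6}): φ is false.
  1 (successors {0, 6, 7}): φ is true.
  2 (successors {4, 5, 6}): φ is false.
  3 (successors {0, 6, 7}): φ is true.
  4 (successors {2, 7}): φ is false.
  5 (successors {0, 2, 6}): φ is true.
  6 (successors {0, 1, 2, 3, 5, 7}): φ is true.
  7 (successors {1, 3, 4, 6, 7}): φ is false.
For instance, at 3:
  At 3: ¬r ∨ □s is false, so ¬(¬r ∨ □s) is true.
    At 3: ¬r is false, □s is false, so ¬r ∨ □s is false.
      At 3: □s requires s at every successor {0, 6, 7}.
        s fails at 0, so □s is false at 3.
Satisfying worlds: {1, 3, 5, 6}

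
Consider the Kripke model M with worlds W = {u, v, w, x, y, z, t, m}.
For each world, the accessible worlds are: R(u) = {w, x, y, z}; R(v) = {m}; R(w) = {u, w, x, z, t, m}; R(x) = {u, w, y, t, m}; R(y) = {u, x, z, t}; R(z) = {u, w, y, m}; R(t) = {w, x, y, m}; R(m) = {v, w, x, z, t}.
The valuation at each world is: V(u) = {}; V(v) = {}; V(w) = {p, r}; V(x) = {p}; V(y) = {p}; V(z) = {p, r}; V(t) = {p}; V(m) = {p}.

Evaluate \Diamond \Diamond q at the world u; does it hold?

At u: \Diamond \Diamond q requires \Diamond q at some successor in {w, x, y, z}.
  At w: \Diamond q is false.
  At x: \Diamond q is false.
  At y: \Diamond q is false.
  At z: \Diamond q is false.
So \Diamond \Diamond q is false at u.

No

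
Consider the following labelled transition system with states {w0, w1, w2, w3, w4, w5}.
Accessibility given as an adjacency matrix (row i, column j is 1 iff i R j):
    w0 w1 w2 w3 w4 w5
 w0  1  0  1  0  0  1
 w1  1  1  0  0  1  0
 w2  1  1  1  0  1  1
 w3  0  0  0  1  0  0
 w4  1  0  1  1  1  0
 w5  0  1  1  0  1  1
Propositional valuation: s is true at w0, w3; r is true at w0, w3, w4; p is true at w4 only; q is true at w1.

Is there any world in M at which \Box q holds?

No

Let φ = \Box q. Evaluate φ at each world:
  w0 (successors {w0, w2, w5}): φ is false.
  w1 (successors {w0, w1, w4}): φ is false.
  w2 (successors {w0, w1, w2, w4, w5}): φ is false.
  w3 (successors {w3}): φ is false.
  w4 (successors {w0, w2, w3, w4}): φ is false.
  w5 (successors {w1, w2, w4, w5}): φ is false.
For instance, at w1:
  At w1: \Box q requires q at every successor {w0, w1, w4}.
    q fails at w0, so \Box q is false at w1.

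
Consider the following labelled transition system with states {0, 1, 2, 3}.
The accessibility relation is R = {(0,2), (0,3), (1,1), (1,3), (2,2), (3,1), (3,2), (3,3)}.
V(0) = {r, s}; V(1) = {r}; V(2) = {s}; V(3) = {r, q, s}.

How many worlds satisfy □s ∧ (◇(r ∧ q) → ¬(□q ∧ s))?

Let φ = □s ∧ (◇(r ∧ q) → ¬(□q ∧ s)). Evaluate φ at each world:
  0 (successors {2, 3}): φ is true.
  1 (successors {1, 3}): φ is false.
  2 (successors {2}): φ is true.
  3 (successors {1, 2, 3}): φ is false.
For instance, at 3:
  At 3: □s is false, ◇(r ∧ q) → ¬(□q ∧ s) is true, so □s ∧ (◇(r ∧ q) → ¬(□q ∧ s)) is false.
    At 3: □s requires s at every successor {1, 2, 3}.
      s fails at 1, so □s is false at 3.
    At 3: ◇(r ∧ q) is true, ¬(□q ∧ s) is true, so ◇(r ∧ q) → ¬(□q ∧ s) is true.
      At 3: ◇(r ∧ q) requires r ∧ q at some successor in {1, 2, 3}.
        r ∧ q holds at 3, so ◇(r ∧ q) is true at 3.
      At 3: □q ∧ s is false, so ¬(□q ∧ s) is true.
Satisfying worlds: {0, 2}

2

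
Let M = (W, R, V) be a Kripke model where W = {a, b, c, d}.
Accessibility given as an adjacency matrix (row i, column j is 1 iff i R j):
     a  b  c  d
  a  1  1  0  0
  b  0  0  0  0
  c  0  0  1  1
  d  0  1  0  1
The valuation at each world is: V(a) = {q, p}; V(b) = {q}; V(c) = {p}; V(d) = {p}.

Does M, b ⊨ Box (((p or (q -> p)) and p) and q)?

Recall that Box ψ holds at a world iff ψ holds at every accessible world, and Dia ψ holds iff ψ holds at some accessible world.
At b: no accessible worlds, so Box (((p or (q -> p)) and p) and q) holds vacuously.

Yes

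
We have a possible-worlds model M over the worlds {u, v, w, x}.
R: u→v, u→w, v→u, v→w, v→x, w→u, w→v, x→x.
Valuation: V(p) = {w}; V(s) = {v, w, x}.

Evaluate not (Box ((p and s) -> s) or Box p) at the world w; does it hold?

No

Recall that Box ψ holds at a world iff ψ holds at every accessible world, and Dia ψ holds iff ψ holds at some accessible world.
At w: Box ((p and s) -> s) or Box p is true, so not (Box ((p and s) -> s) or Box p) is false.
  At w: Box ((p and s) -> s) is true, Box p is false, so Box ((p and s) -> s) or Box p is true.
    At w: Box ((p and s) -> s) requires (p and s) -> s at every successor {u, v}.
      At u: (p and s) -> s is true.
      At v: (p and s) -> s is true.
    So Box ((p and s) -> s) is true at w.
    At w: Box p requires p at every successor {u, v}.
      p fails at u, so Box p is false at w.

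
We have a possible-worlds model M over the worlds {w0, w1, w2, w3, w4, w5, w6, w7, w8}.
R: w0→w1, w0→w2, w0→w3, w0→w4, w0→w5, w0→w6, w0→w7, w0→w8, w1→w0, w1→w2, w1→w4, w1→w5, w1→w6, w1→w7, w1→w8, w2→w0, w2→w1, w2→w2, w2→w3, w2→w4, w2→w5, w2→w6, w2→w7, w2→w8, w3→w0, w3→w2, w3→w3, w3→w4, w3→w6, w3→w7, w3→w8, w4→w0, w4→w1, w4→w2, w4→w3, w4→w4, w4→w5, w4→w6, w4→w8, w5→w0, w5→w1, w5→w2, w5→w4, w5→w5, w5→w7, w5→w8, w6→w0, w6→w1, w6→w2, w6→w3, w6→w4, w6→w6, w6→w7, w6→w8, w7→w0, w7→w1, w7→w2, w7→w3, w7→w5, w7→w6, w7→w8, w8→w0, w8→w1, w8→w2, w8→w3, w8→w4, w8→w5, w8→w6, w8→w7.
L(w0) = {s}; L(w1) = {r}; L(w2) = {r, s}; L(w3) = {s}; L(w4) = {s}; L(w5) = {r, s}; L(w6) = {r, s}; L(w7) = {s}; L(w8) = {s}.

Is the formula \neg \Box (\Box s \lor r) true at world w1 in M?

Recall that \Box ψ holds at a world iff ψ holds at every accessible world, and \Diamond ψ holds iff ψ holds at some accessible world.
At w1: \Box (\Box s \lor r) is false, so \neg \Box (\Box s \lor r) is true.
  At w1: \Box (\Box s \lor r) requires \Box s \lor r at every successor {w0, w2, w4, w5, w6, w7, w8}.
    \Box s \lor r fails at w0, so \Box (\Box s \lor r) is false at w1.
      At w0: \Box s is false, r is false, so \Box s \lor r is false.

Yes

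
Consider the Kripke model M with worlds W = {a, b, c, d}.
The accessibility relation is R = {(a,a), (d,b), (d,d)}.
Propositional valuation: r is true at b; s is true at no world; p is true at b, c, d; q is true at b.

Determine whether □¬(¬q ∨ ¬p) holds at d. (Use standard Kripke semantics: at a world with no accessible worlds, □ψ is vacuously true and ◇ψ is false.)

No

At d: □¬(¬q ∨ ¬p) requires ¬(¬q ∨ ¬p) at every successor {b, d}.
  ¬(¬q ∨ ¬p) fails at d, so □¬(¬q ∨ ¬p) is false at d.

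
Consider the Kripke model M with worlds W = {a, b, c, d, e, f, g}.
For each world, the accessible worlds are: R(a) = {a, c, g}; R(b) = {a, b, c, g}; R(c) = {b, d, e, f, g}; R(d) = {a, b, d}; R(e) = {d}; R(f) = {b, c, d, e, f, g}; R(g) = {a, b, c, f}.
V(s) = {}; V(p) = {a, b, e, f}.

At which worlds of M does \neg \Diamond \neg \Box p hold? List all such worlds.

Let φ = \neg \Diamond \neg \Box p. Evaluate φ at each world:
  a (successors {a, c, g}): φ is false.
  b (successors {a, b, c, g}): φ is false.
  c (successors {b, d, e, f, g}): φ is false.
  d (successors {a, b, d}): φ is false.
  e (successors {d}): φ is false.
  f (successors {b, c, d, e, f, g}): φ is false.
  g (successors {a, b, c, f}): φ is false.
For instance, at e:
  At e: \Diamond \neg \Box p is true, so \neg \Diamond \neg \Box p is false.
    At e: \Diamond \neg \Box p requires \neg \Box p at some successor in {d}.
      \neg \Box p holds at d, so \Diamond \neg \Box p is true at e.
Satisfying worlds: none.

none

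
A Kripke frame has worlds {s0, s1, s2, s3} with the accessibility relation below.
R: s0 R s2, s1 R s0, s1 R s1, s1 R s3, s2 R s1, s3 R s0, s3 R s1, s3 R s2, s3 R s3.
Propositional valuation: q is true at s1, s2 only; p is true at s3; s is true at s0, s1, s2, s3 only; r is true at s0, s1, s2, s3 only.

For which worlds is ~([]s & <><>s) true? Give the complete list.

none

Let φ = ~([]s & <><>s). Evaluate φ at each world:
  s0 (successors {s2}): φ is false.
  s1 (successors {s0, s1, s3}): φ is false.
  s2 (successors {s1}): φ is false.
  s3 (successors {s0, s1, s2, s3}): φ is false.
For instance, at s2:
  At s2: []s & <><>s is true, so ~([]s & <><>s) is false.
    At s2: []s is true, <><>s is true, so []s & <><>s is true.
      At s2: []s requires s at every successor {s1}.
        At s1: s is true.
      So []s is true at s2.
      At s2: <><>s requires <>s at some successor in {s1}.
        <>s holds at s1, so <><>s is true at s2.
Satisfying worlds: none.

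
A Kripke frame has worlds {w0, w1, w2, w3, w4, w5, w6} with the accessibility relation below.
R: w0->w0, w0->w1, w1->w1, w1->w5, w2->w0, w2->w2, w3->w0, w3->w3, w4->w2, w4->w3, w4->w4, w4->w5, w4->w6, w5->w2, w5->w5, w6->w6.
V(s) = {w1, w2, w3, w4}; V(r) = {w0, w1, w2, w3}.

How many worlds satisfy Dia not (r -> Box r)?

2

Let φ = Dia not (r -> Box r). Evaluate φ at each world:
  w0 (successors {w0, w1}): φ is true.
  w1 (successors {w1, w5}): φ is true.
  w2 (successors {w0, w2}): φ is false.
  w3 (successors {w0, w3}): φ is false.
  w4 (successors {w2, w3, w4, w5, w6}): φ is false.
  w5 (successors {w2, w5}): φ is false.
  w6 (successors {w6}): φ is false.
For instance, at w3:
  At w3: Dia not (r -> Box r) requires not (r -> Box r) at some successor in {w0, w3}.
    At w0: not (r -> Box r) is false.
    At w3: not (r -> Box r) is false.
  So Dia not (r -> Box r) is false at w3.
Satisfying worlds: {w0, w1}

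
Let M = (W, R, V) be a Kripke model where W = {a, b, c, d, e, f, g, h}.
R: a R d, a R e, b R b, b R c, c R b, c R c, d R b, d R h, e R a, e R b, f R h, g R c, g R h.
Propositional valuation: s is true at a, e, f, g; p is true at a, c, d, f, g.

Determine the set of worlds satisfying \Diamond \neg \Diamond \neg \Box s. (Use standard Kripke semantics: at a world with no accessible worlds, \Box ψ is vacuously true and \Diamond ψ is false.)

Let φ = \Diamond \neg \Diamond \neg \Box s. Evaluate φ at each world:
  a (successors {d, e}): φ is false.
  b (successors {b, c}): φ is false.
  c (successors {b, c}): φ is false.
  d (successors {b, h}): φ is true.
  e (successors {a, b}): φ is false.
  f (successors {h}): φ is true.
  g (successors {c, h}): φ is true.
  h (successors ∅): φ is false.
For instance, at c:
  At c: \Diamond \neg \Diamond \neg \Box s requires \neg \Diamond \neg \Box s at some successor in {b, c}.
    At b: \neg \Diamond \neg \Box s is false.
    At c: \neg \Diamond \neg \Box s is false.
  So \Diamond \neg \Diamond \neg \Box s is false at c.
Satisfying worlds: {d, f, g}

d, f, g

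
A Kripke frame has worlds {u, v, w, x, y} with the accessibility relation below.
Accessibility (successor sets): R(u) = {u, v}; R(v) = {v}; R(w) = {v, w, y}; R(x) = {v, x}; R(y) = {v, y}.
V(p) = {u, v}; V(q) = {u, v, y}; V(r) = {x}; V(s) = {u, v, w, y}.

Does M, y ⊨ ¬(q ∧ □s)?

Recall that □ψ holds at a world iff ψ holds at every accessible world, and ◇ψ holds iff ψ holds at some accessible world.
At y: q ∧ □s is true, so ¬(q ∧ □s) is false.
  At y: q is true, □s is true, so q ∧ □s is true.
    At y: □s requires s at every successor {v, y}.
      At v: s is true.
      At y: s is true.
    So □s is true at y.

No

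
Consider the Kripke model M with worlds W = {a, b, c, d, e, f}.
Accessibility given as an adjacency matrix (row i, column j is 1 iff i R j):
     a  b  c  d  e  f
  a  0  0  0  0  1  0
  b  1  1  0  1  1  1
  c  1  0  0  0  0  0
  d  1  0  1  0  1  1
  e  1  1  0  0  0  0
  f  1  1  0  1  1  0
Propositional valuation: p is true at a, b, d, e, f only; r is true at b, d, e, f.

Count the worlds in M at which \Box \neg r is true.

1

Let φ = \Box \neg r. Evaluate φ at each world:
  a (successors {e}): φ is false.
  b (successors {a, b, d, e, f}): φ is false.
  c (successors {a}): φ is true.
  d (successors {a, c, e, f}): φ is false.
  e (successors {a, b}): φ is false.
  f (successors {a, b, d, e}): φ is false.
For instance, at a:
  At a: \Box \neg r requires \neg r at every successor {e}.
    \neg r fails at e, so \Box \neg r is false at a.
Satisfying worlds: {c}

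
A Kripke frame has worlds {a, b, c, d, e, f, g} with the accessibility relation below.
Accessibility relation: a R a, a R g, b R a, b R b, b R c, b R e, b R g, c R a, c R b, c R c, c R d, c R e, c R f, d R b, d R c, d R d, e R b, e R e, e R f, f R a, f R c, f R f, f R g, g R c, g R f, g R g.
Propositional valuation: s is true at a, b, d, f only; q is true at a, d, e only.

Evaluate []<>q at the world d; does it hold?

Yes

Recall that []ψ holds at a world iff ψ holds at every accessible world, and <>ψ holds iff ψ holds at some accessible world.
At d: []<>q requires <>q at every successor {b, c, d}.
    At b: <>q requires q at some successor in {a, b, c, e, g}.
      q holds at a, so <>q is true at b.
    At c: <>q requires q at some successor in {a, b, c, d, e, f}.
      q holds at a, so <>q is true at c.
    At d: <>q requires q at some successor in {b, c, d}.
      q holds at d, so <>q is true at d.
So []<>q is true at d.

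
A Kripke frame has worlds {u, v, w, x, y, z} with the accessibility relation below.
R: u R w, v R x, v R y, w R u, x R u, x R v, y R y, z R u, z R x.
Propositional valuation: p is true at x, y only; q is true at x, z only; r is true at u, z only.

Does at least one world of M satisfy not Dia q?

Let φ = not Dia q. Evaluate φ at each world:
  u (successors {w}): φ is true.
  v (successors {x, y}): φ is false.
  w (successors {u}): φ is true.
  x (successors {u, v}): φ is true.
  y (successors {y}): φ is true.
  z (successors {u, x}): φ is false.
Detail at u (witness):
  At u: Dia q is false, so not Dia q is true.
    At u: Dia q requires q at some successor in {w}.
      At w: q is false.
    So Dia q is false at u.

Yes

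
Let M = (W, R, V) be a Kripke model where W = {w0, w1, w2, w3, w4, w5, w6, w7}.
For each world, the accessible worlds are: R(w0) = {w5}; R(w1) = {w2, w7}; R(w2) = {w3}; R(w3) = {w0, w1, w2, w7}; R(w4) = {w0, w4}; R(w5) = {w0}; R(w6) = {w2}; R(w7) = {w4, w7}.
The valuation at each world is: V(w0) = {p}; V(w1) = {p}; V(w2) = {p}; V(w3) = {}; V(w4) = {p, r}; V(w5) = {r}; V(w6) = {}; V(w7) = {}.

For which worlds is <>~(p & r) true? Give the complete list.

Let φ = <>~(p & r). Evaluate φ at each world:
  w0 (successors {w5}): φ is true.
  w1 (successors {w2, w7}): φ is true.
  w2 (successors {w3}): φ is true.
  w3 (successors {w0, w1, w2, w7}): φ is true.
  w4 (successors {w0, w4}): φ is true.
  w5 (successors {w0}): φ is true.
  w6 (successors {w2}): φ is true.
  w7 (successors {w4, w7}): φ is true.
For instance, at w2:
  At w2: <>~(p & r) requires ~(p & r) at some successor in {w3}.
    ~(p & r) holds at w3, so <>~(p & r) is true at w2.
Satisfying worlds: {w0, w1, w2, w3, w4, w5, w6, w7}

w0, w1, w2, w3, w4, w5, w6, w7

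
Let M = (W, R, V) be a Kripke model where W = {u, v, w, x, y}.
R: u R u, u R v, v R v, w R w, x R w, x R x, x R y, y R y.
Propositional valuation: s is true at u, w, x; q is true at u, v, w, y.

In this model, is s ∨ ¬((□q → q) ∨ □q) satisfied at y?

At y: s is false, ¬((□q → q) ∨ □q) is false, so s ∨ ¬((□q → q) ∨ □q) is false.
  At y: (□q → q) ∨ □q is true, so ¬((□q → q) ∨ □q) is false.
    At y: □q → q is true, □q is true, so (□q → q) ∨ □q is true.
      At y: □q is true, q is true, so □q → q is true.
      At y: □q requires q at every successor {y}.
        At y: q is true.
      So □q is true at y.

No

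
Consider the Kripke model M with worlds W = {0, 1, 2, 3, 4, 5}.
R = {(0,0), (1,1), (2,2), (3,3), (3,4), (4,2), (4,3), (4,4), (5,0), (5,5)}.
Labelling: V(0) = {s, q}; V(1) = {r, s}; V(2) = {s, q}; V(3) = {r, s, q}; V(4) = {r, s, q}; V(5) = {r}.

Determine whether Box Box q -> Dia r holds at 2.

Recall that Box ψ holds at a world iff ψ holds at every accessible world, and Dia ψ holds iff ψ holds at some accessible world.
At 2: Box Box q is true, Dia r is false, so Box Box q -> Dia r is false.
  At 2: Box Box q requires Box q at every successor {2}.
      At 2: Box q requires q at every successor {2}.
        At 2: q is true.
      So Box q is true at 2.
  So Box Box q is true at 2.
  At 2: Dia r requires r at some successor in {2}.
    At 2: r is false.
  So Dia r is false at 2.

No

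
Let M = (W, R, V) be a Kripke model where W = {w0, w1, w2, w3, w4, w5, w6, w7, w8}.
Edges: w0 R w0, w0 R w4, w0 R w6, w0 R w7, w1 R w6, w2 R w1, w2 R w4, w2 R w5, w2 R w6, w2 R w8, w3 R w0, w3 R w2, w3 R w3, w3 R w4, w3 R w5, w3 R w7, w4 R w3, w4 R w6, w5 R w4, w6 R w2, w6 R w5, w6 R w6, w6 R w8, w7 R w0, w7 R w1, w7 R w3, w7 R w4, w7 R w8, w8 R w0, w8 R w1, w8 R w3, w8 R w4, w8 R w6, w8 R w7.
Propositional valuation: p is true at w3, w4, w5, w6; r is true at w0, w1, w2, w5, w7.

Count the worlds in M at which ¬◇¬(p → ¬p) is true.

Let φ = ¬◇¬(p → ¬p). Evaluate φ at each world:
  w0 (successors {w0, w4, w6, w7}): φ is false.
  w1 (successors {w6}): φ is false.
  w2 (successors {w1, w4, w5, w6, w8}): φ is false.
  w3 (successors {w0, w2, w3, w4, w5, w7}): φ is false.
  w4 (successors {w3, w6}): φ is false.
  w5 (successors {w4}): φ is false.
  w6 (successors {w2, w5, w6, w8}): φ is false.
  w7 (successors {w0, w1, w3, w4, w8}): φ is false.
  w8 (successors {w0, w1, w3, w4, w6, w7}): φ is false.
For instance, at w8:
  At w8: ◇¬(p → ¬p) is true, so ¬◇¬(p → ¬p) is false.
    At w8: ◇¬(p → ¬p) requires ¬(p → ¬p) at some successor in {w0, w1, w3, w4, w6, w7}.
      ¬(p → ¬p) holds at w3, so ◇¬(p → ¬p) is true at w8.
Satisfying worlds: none.

0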